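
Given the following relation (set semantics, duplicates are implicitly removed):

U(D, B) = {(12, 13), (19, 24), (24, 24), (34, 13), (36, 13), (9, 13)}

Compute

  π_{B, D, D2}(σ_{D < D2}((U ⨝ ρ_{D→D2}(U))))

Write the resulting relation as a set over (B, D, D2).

{(13, 12, 34), (13, 12, 36), (13, 34, 36), (13, 9, 12), (13, 9, 34), (13, 9, 36), (24, 19, 24)}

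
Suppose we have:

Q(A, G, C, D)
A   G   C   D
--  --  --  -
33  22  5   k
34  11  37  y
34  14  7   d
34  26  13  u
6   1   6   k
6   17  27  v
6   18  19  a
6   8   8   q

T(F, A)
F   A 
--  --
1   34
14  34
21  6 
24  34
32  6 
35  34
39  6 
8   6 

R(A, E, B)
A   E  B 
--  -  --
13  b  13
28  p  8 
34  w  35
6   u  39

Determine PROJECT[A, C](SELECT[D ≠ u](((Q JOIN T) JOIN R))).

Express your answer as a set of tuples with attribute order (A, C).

{(34, 37), (34, 7), (6, 19), (6, 27), (6, 6), (6, 8)}

Q ⋈ T (natural join on A): {(34, 11, 37, y, 1), (34, 11, 37, y, 14), (34, 11, 37, y, 24), (34, 11, 37, y, 35), (34, 14, 7, d, 1), (34, 14, 7, d, 14), (34, 14, 7, d, 24), (34, 14, 7, d, 35), (34, 26, 13, u, 1), (34, 26, 13, u, 14), (34, 26, 13, u, 24), (34, 26, 13, u, 35), (6, 1, 6, k, 21), (6, 1, 6, k, 32), (6, 1, 6, k, 39), (6, 1, 6, k, 8), (6, 17, 27, v, 21), (6, 17, 27, v, 32), (6, 17, 27, v, 39), (6, 17, 27, v, 8), (6, 18, 19, a, 21), (6, 18, 19, a, 32), (6, 18, 19, a, 39), (6, 18, 19, a, 8), (6, 8, 8, q, 21), (6, 8, 8, q, 32), (6, 8, 8, q, 39), (6, 8, 8, q, 8)}
(Q JOIN T) ⋈ R (natural join on A): {(34, 11, 37, y, 1, w, 35), (34, 11, 37, y, 14, w, 35), (34, 11, 37, y, 24, w, 35), (34, 11, 37, y, 35, w, 35), (34, 14, 7, d, 1, w, 35), (34, 14, 7, d, 14, w, 35), (34, 14, 7, d, 24, w, 35), (34, 14, 7, d, 35, w, 35), (34, 26, 13, u, 1, w, 35), (34, 26, 13, u, 14, w, 35), (34, 26, 13, u, 24, w, 35), (34, 26, 13, u, 35, w, 35), (6, 1, 6, k, 21, u, 39), (6, 1, 6, k, 32, u, 39), (6, 1, 6, k, 39, u, 39), (6, 1, 6, k, 8, u, 39), (6, 17, 27, v, 21, u, 39), (6, 17, 27, v, 32, u, 39), (6, 17, 27, v, 39, u, 39), (6, 17, 27, v, 8, u, 39), (6, 18, 19, a, 21, u, 39), (6, 18, 19, a, 32, u, 39), (6, 18, 19, a, 39, u, 39), (6, 18, 19, a, 8, u, 39), (6, 8, 8, q, 21, u, 39), (6, 8, 8, q, 32, u, 39), (6, 8, 8, q, 39, u, 39), (6, 8, 8, q, 8, u, 39)}
σ[D ≠ u]: keep tuples satisfying D ≠ u → {(34, 11, 37, y, 1, w, 35), (34, 11, 37, y, 14, w, 35), (34, 11, 37, y, 24, w, 35), (34, 11, 37, y, 35, w, 35), (34, 14, 7, d, 1, w, 35), (34, 14, 7, d, 14, w, 35), (34, 14, 7, d, 24, w, 35), (34, 14, 7, d, 35, w, 35), (6, 1, 6, k, 21, u, 39), (6, 1, 6, k, 32, u, 39), (6, 1, 6, k, 39, u, 39), (6, 1, 6, k, 8, u, 39), (6, 17, 27, v, 21, u, 39), (6, 17, 27, v, 32, u, 39), (6, 17, 27, v, 39, u, 39), (6, 17, 27, v, 8, u, 39), (6, 18, 19, a, 21, u, 39), (6, 18, 19, a, 32, u, 39), (6, 18, 19, a, 39, u, 39), (6, 18, 19, a, 8, u, 39), (6, 8, 8, q, 21, u, 39), (6, 8, 8, q, 32, u, 39), (6, 8, 8, q, 39, u, 39), (6, 8, 8, q, 8, u, 39)}
Projecting to A, C (18 duplicate(s) eliminated): {(34, 37), (34, 7), (6, 19), (6, 27), (6, 6), (6, 8)}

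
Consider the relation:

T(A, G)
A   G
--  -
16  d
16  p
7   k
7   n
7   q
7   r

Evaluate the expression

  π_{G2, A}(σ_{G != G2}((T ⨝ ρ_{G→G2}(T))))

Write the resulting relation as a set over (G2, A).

ρ[G→G2]: schema becomes (A, G2); tuples unchanged.
Natural join on A: {(16, d, d), (16, d, p), (16, p, d), (16, p, p), (7, k, k), (7, k, n), (7, k, q), (7, k, r), (7, n, k), (7, n, n), (7, n, q), (7, n, r), (7, q, k), (7, q, n), (7, q, q), (7, q, r), (7, r, k), (7, r, n), (7, r, q), (7, r, r)}
σ[G != G2]: keep tuples satisfying G != G2 → {(16, d, p), (16, p, d), (7, k, n), (7, k, q), (7, k, r), (7, n, k), (7, n, q), (7, n, r), (7, q, k), (7, q, n), (7, q, r), (7, r, k), (7, r, n), (7, r, q)}
Projecting to G2, A (8 duplicate(s) eliminated): {(d, 16), (k, 7), (n, 7), (p, 16), (q, 7), (r, 7)}

{(d, 16), (k, 7), (n, 7), (p, 16), (q, 7), (r, 7)}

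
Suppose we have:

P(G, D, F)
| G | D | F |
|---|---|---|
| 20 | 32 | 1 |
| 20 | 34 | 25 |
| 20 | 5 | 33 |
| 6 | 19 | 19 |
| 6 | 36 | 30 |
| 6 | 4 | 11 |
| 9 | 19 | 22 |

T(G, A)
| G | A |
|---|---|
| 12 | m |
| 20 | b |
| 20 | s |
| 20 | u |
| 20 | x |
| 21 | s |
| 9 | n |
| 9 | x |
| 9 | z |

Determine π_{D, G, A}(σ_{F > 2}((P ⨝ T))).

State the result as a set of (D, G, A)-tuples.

{(19, 9, n), (19, 9, x), (19, 9, z), (34, 20, b), (34, 20, s), (34, 20, u), (34, 20, x), (5, 20, b), (5, 20, s), (5, 20, u), (5, 20, x)}

Joining P and T on G yields {(20, 32, 1, b), (20, 32, 1, s), (20, 32, 1, u), (20, 32, 1, x), (20, 34, 25, b), (20, 34, 25, s), (20, 34, 25, u), (20, 34, 25, x), (20, 5, 33, b), (20, 5, 33, s), (20, 5, 33, u), (20, 5, 33, x), (9, 19, 22, n), (9, 19, 22, x), (9, 19, 22, z)}.
Filtering on F > 2 leaves {(20, 34, 25, b), (20, 34, 25, s), (20, 34, 25, u), (20, 34, 25, x), (20, 5, 33, b), (20, 5, 33, s), (20, 5, 33, u), (20, 5, 33, x), (9, 19, 22, n), (9, 19, 22, x), (9, 19, 22, z)}.
Keep only column(s) D, G, A: {(19, 9, n), (19, 9, x), (19, 9, z), (34, 20, b), (34, 20, s), (34, 20, u), (34, 20, x), (5, 20, b), (5, 20, s), (5, 20, u), (5, 20, x)}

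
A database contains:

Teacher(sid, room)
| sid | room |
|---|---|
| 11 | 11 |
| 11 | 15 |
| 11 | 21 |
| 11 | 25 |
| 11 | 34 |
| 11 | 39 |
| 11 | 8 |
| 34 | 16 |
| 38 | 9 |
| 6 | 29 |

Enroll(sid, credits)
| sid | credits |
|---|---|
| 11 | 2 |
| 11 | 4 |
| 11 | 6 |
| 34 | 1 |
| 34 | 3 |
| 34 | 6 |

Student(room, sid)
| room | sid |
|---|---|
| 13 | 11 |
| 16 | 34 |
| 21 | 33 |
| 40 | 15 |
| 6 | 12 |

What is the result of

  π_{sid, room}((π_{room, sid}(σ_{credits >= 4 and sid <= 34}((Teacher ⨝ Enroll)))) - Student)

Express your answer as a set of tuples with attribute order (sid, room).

{(11, 11), (11, 15), (11, 21), (11, 25), (11, 34), (11, 39), (11, 8)}

Teacher ⋈ Enroll (natural join on sid): {(11, 11, 2), (11, 11, 4), (11, 11, 6), (11, 15, 2), (11, 15, 4), (11, 15, 6), (11, 21, 2), (11, 21, 4), (11, 21, 6), (11, 25, 2), (11, 25, 4), (11, 25, 6), (11, 34, 2), (11, 34, 4), (11, 34, 6), (11, 39, 2), (11, 39, 4), (11, 39, 6), (11, 8, 2), (11, 8, 4), (11, 8, 6), (34, 16, 1), (34, 16, 3), (34, 16, 6)}
Selection credits >= 4 and sid <= 34: {(11, 11, 4), (11, 11, 6), (11, 15, 4), (11, 15, 6), (11, 21, 4), (11, 21, 6), (11, 25, 4), (11, 25, 6), (11, 34, 4), (11, 34, 6), (11, 39, 4), (11, 39, 6), (11, 8, 4), (11, 8, 6), (34, 16, 6)}
Projecting to room, sid (7 duplicate(s) eliminated): {(11, 11), (15, 11), (16, 34), (21, 11), (25, 11), (34, 11), (39, 11), (8, 11)}
Taking the difference: {(11, 11), (15, 11), (21, 11), (25, 11), (34, 11), (39, 11), (8, 11)}
Projecting to sid, room: {(11, 11), (11, 15), (11, 21), (11, 25), (11, 34), (11, 39), (11, 8)}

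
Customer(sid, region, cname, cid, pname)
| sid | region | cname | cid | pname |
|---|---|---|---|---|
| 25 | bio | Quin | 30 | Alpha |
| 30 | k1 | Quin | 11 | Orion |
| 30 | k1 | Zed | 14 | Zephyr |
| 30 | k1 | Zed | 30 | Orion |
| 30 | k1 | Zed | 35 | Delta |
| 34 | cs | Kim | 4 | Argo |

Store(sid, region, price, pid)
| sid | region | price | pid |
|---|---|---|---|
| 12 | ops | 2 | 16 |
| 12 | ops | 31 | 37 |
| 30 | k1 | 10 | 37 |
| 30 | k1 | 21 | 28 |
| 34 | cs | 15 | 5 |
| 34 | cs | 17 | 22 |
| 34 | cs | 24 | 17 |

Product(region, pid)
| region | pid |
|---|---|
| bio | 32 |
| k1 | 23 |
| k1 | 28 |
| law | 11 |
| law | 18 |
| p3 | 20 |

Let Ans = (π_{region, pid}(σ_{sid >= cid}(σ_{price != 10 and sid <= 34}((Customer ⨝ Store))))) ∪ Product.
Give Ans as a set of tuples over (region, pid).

{(bio, 32), (cs, 17), (cs, 22), (cs, 5), (k1, 23), (k1, 28), (law, 11), (law, 18), (p3, 20)}

Joining Customer and Store on sid, region yields {(30, k1, Quin, 11, Orion, 10, 37), (30, k1, Quin, 11, Orion, 21, 28), (30, k1, Zed, 14, Zephyr, 10, 37), (30, k1, Zed, 14, Zephyr, 21, 28), (30, k1, Zed, 30, Orion, 10, 37), (30, k1, Zed, 30, Orion, 21, 28), (30, k1, Zed, 35, Delta, 10, 37), (30, k1, Zed, 35, Delta, 21, 28), (34, cs, Kim, 4, Argo, 15, 5), (34, cs, Kim, 4, Argo, 17, 22), (34, cs, Kim, 4, Argo, 24, 17)}.
σ[price != 10 and sid <= 34]: keep tuples satisfying price != 10 and sid <= 34 → {(30, k1, Quin, 11, Orion, 21, 28), (30, k1, Zed, 14, Zephyr, 21, 28), (30, k1, Zed, 30, Orion, 21, 28), (30, k1, Zed, 35, Delta, 21, 28), (34, cs, Kim, 4, Argo, 15, 5), (34, cs, Kim, 4, Argo, 17, 22), (34, cs, Kim, 4, Argo, 24, 17)}
σ[sid >= cid]: keep tuples satisfying sid >= cid → {(30, k1, Quin, 11, Orion, 21, 28), (30, k1, Zed, 14, Zephyr, 21, 28), (30, k1, Zed, 30, Orion, 21, 28), (34, cs, Kim, 4, Argo, 15, 5), (34, cs, Kim, 4, Argo, 17, 22), (34, cs, Kim, 4, Argo, 24, 17)}
π_{region, pid} gives {(cs, 17), (cs, 22), (cs, 5), (k1, 28)} (2 duplicate(s) eliminated).
Set union of the two operands is {(bio, 32), (cs, 17), (cs, 22), (cs, 5), (k1, 23), (k1, 28), (law, 11), (law, 18), (p3, 20)}.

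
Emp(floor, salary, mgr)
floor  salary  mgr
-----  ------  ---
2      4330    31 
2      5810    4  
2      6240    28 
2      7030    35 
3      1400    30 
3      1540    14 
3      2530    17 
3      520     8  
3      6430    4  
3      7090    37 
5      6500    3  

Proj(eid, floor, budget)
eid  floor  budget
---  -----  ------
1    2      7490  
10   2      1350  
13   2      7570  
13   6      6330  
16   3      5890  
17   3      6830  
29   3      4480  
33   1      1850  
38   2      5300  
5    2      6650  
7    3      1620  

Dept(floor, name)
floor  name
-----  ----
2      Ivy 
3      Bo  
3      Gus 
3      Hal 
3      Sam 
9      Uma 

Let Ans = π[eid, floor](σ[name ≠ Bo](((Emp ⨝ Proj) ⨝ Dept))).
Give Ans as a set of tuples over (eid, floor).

{(1, 2), (10, 2), (13, 2), (16, 3), (17, 3), (29, 3), (38, 2), (5, 2), (7, 3)}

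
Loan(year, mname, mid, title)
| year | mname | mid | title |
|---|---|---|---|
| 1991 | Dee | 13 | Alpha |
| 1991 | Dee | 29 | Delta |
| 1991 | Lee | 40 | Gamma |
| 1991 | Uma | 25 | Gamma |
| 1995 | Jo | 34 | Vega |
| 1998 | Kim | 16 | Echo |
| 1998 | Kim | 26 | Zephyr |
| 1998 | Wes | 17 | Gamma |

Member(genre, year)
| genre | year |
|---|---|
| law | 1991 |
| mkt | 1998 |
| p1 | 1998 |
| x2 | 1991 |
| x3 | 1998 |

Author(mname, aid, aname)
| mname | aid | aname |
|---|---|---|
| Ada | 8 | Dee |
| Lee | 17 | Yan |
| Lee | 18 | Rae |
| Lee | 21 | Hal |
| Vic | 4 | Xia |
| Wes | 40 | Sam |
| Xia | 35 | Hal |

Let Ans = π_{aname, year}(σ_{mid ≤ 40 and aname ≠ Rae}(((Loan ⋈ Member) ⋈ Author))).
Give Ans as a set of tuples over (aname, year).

Loan ⋈ Member (natural join on year): {(1991, Dee, 13, Alpha, law), (1991, Dee, 13, Alpha, x2), (1991, Dee, 29, Delta, law), (1991, Dee, 29, Delta, x2), (1991, Lee, 40, Gamma, law), (1991, Lee, 40, Gamma, x2), (1991, Uma, 25, Gamma, law), (1991, Uma, 25, Gamma, x2), (1998, Kim, 16, Echo, mkt), (1998, Kim, 16, Echo, p1), (1998, Kim, 16, Echo, x3), (1998, Kim, 26, Zephyr, mkt), (1998, Kim, 26, Zephyr, p1), (1998, Kim, 26, Zephyr, x3), (1998, Wes, 17, Gamma, mkt), (1998, Wes, 17, Gamma, p1), (1998, Wes, 17, Gamma, x3)}
(Loan ⋈ Member) ⋈ Author (natural join on mname): {(1991, Lee, 40, Gamma, law, 17, Yan), (1991, Lee, 40, Gamma, law, 18, Rae), (1991, Lee, 40, Gamma, law, 21, Hal), (1991, Lee, 40, Gamma, x2, 17, Yan), (1991, Lee, 40, Gamma, x2, 18, Rae), (1991, Lee, 40, Gamma, x2, 21, Hal), (1998, Wes, 17, Gamma, mkt, 40, Sam), (1998, Wes, 17, Gamma, p1, 40, Sam), (1998, Wes, 17, Gamma, x3, 40, Sam)}
Selection mid ≤ 40 and aname ≠ Rae: {(1991, Lee, 40, Gamma, law, 17, Yan), (1991, Lee, 40, Gamma, law, 21, Hal), (1991, Lee, 40, Gamma, x2, 17, Yan), (1991, Lee, 40, Gamma, x2, 21, Hal), (1998, Wes, 17, Gamma, mkt, 40, Sam), (1998, Wes, 17, Gamma, p1, 40, Sam), (1998, Wes, 17, Gamma, x3, 40, Sam)}
π[aname, year]: project onto (aname, year) (4 duplicate(s) eliminated) → {(Hal, 1991), (Sam, 1998), (Yan, 1991)}

{(Hal, 1991), (Sam, 1998), (Yan, 1991)}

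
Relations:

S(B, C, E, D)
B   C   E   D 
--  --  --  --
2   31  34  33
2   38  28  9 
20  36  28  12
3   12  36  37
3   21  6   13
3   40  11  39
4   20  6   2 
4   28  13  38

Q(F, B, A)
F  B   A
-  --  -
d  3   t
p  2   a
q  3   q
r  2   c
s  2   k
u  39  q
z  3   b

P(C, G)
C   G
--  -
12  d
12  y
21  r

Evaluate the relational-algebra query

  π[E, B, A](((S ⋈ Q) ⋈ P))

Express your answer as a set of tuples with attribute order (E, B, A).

Natural join on B: {(2, 31, 34, 33, p, a), (2, 31, 34, 33, r, c), (2, 31, 34, 33, s, k), (2, 38, 28, 9, p, a), (2, 38, 28, 9, r, c), (2, 38, 28, 9, s, k), (3, 12, 36, 37, d, t), (3, 12, 36, 37, q, q), (3, 12, 36, 37, z, b), (3, 21, 6, 13, d, t), (3, 21, 6, 13, q, q), (3, 21, 6, 13, z, b), (3, 40, 11, 39, d, t), (3, 40, 11, 39, q, q), (3, 40, 11, 39, z, b)}
Natural join on C: {(3, 12, 36, 37, d, t, d), (3, 12, 36, 37, d, t, y), (3, 12, 36, 37, q, q, d), (3, 12, 36, 37, q, q, y), (3, 12, 36, 37, z, b, d), (3, 12, 36, 37, z, b, y), (3, 21, 6, 13, d, t, r), (3, 21, 6, 13, q, q, r), (3, 21, 6, 13, z, b, r)}
Projecting to E, B, A (3 duplicate(s) eliminated): {(36, 3, b), (36, 3, q), (36, 3, t), (6, 3, b), (6, 3, q), (6, 3, t)}

{(36, 3, b), (36, 3, q), (36, 3, t), (6, 3, b), (6, 3, q), (6, 3, t)}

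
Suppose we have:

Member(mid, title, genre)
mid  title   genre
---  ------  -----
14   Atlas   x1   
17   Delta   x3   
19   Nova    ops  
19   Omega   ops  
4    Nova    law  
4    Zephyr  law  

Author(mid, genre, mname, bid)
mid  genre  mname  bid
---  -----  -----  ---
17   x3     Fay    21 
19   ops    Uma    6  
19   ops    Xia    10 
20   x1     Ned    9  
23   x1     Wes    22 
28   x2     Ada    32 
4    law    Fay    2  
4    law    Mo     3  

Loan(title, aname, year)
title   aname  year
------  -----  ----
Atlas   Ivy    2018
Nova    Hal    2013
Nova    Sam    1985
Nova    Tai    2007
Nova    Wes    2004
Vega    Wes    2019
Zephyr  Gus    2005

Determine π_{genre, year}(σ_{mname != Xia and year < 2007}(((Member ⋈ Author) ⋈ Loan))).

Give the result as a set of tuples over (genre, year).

Natural join on mid, genre: {(17, Delta, x3, Fay, 21), (19, Nova, ops, Uma, 6), (19, Nova, ops, Xia, 10), (19, Omega, ops, Uma, 6), (19, Omega, ops, Xia, 10), (4, Nova, law, Fay, 2), (4, Nova, law, Mo, 3), (4, Zephyr, law, Fay, 2), (4, Zephyr, law, Mo, 3)}
Natural join on title: {(19, Nova, ops, Uma, 6, Hal, 2013), (19, Nova, ops, Uma, 6, Sam, 1985), (19, Nova, ops, Uma, 6, Tai, 2007), (19, Nova, ops, Uma, 6, Wes, 2004), (19, Nova, ops, Xia, 10, Hal, 2013), (19, Nova, ops, Xia, 10, Sam, 1985), (19, Nova, ops, Xia, 10, Tai, 2007), (19, Nova, ops, Xia, 10, Wes, 2004), (4, Nova, law, Fay, 2, Hal, 2013), (4, Nova, law, Fay, 2, Sam, 1985), (4, Nova, law, Fay, 2, Tai, 2007), (4, Nova, law, Fay, 2, Wes, 2004), (4, Nova, law, Mo, 3, Hal, 2013), (4, Nova, law, Mo, 3, Sam, 1985), (4, Nova, law, Mo, 3, Tai, 2007), (4, Nova, law, Mo, 3, Wes, 2004), (4, Zephyr, law, Fay, 2, Gus, 2005), (4, Zephyr, law, Mo, 3, Gus, 2005)}
Filtering on mname != Xia and year < 2007 leaves {(19, Nova, ops, Uma, 6, Sam, 1985), (19, Nova, ops, Uma, 6, Wes, 2004), (4, Nova, law, Fay, 2, Sam, 1985), (4, Nova, law, Fay, 2, Wes, 2004), (4, Nova, law, Mo, 3, Sam, 1985), (4, Nova, law, Mo, 3, Wes, 2004), (4, Zephyr, law, Fay, 2, Gus, 2005), (4, Zephyr, law, Mo, 3, Gus, 2005)}.
Projecting to genre, year (3 duplicate(s) eliminated): {(law, 1985), (law, 2004), (law, 2005), (ops, 1985), (ops, 2004)}

{(law, 1985), (law, 2004), (law, 2005), (ops, 1985), (ops, 2004)}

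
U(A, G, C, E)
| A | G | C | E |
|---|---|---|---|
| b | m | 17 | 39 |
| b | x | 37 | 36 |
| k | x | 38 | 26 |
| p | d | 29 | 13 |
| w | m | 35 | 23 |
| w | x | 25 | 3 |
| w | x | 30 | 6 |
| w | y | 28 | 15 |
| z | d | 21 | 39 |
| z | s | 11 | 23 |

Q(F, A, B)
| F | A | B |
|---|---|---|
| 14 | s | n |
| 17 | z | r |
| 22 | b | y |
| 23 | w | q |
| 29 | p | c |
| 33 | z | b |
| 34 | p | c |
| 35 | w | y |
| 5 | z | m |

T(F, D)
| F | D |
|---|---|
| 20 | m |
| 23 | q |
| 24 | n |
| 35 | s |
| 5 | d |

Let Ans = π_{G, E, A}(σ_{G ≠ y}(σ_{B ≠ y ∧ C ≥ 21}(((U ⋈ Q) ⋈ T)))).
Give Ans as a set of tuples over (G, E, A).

{(d, 39, z), (m, 23, w), (x, 3, w), (x, 6, w)}

Natural join on A: {(b, m, 17, 39, 22, y), (b, x, 37, 36, 22, y), (p, d, 29, 13, 29, c), (p, d, 29, 13, 34, c), (w, m, 35, 23, 23, q), (w, m, 35, 23, 35, y), (w, x, 25, 3, 23, q), (w, x, 25, 3, 35, y), (w, x, 30, 6, 23, q), (w, x, 30, 6, 35, y), (w, y, 28, 15, 23, q), (w, y, 28, 15, 35, y), (z, d, 21, 39, 17, r), (z, d, 21, 39, 33, b), (z, d, 21, 39, 5, m), (z, s, 11, 23, 17, r), (z, s, 11, 23, 33, b), (z, s, 11, 23, 5, m)}
Natural join on F: {(w, m, 35, 23, 23, q, q), (w, m, 35, 23, 35, y, s), (w, x, 25, 3, 23, q, q), (w, x, 25, 3, 35, y, s), (w, x, 30, 6, 23, q, q), (w, x, 30, 6, 35, y, s), (w, y, 28, 15, 23, q, q), (w, y, 28, 15, 35, y, s), (z, d, 21, 39, 5, m, d), (z, s, 11, 23, 5, m, d)}
Selection B ≠ y ∧ C ≥ 21: {(w, m, 35, 23, 23, q, q), (w, x, 25, 3, 23, q, q), (w, x, 30, 6, 23, q, q), (w, y, 28, 15, 23, q, q), (z, d, 21, 39, 5, m, d)}
Selection G ≠ y: {(w, m, 35, 23, 23, q, q), (w, x, 25, 3, 23, q, q), (w, x, 30, 6, 23, q, q), (z, d, 21, 39, 5, m, d)}
Keep only column(s) G, E, A: {(d, 39, z), (m, 23, w), (x, 3, w), (x, 6, w)}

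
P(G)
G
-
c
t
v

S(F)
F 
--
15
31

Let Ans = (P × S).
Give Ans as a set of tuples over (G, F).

{(c, 15), (c, 31), (t, 15), (t, 31), (v, 15), (v, 31)}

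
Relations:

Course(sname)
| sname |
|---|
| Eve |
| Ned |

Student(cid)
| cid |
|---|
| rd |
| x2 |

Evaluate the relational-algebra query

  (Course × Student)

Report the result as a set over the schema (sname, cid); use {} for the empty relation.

{(Eve, rd), (Eve, x2), (Ned, rd), (Ned, x2)}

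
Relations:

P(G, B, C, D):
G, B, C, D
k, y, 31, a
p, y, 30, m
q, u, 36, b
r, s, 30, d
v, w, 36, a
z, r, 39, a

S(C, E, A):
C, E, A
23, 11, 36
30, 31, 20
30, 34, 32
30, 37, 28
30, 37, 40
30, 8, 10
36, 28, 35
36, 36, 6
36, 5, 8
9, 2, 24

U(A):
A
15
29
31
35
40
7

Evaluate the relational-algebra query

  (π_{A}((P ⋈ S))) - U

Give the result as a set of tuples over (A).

{10, 20, 28, 32, 6, 8}

Natural join on C: {(p, y, 30, m, 31, 20), (p, y, 30, m, 34, 32), (p, y, 30, m, 37, 28), (p, y, 30, m, 37, 40), (p, y, 30, m, 8, 10), (q, u, 36, b, 28, 35), (q, u, 36, b, 36, 6), (q, u, 36, b, 5, 8), (r, s, 30, d, 31, 20), (r, s, 30, d, 34, 32), (r, s, 30, d, 37, 28), (r, s, 30, d, 37, 40), (r, s, 30, d, 8, 10), (v, w, 36, a, 28, 35), (v, w, 36, a, 36, 6), (v, w, 36, a, 5, 8)}
Projecting to A (8 duplicate(s) eliminated): {10, 20, 28, 32, 35, 40, 6, 8}
Taking the difference: {10, 20, 28, 32, 6, 8}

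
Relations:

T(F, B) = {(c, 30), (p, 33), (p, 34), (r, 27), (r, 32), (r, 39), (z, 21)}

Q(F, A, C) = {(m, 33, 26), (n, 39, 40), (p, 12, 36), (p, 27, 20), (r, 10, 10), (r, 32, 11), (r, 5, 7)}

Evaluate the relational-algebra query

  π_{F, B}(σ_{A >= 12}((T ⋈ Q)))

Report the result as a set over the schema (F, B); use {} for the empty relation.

{(p, 33), (p, 34), (r, 27), (r, 32), (r, 39)}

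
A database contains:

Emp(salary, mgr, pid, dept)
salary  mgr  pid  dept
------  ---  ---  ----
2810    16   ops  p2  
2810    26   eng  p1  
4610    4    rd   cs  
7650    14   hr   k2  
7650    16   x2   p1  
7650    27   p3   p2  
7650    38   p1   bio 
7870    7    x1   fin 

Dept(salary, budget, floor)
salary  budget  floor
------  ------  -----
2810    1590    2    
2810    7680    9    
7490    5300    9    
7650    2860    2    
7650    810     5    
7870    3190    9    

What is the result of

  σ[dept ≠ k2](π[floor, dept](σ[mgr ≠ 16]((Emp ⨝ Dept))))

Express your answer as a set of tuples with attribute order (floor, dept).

{(2, bio), (2, p1), (2, p2), (5, bio), (5, p2), (9, fin), (9, p1)}

Joining Emp and Dept on salary yields {(2810, 16, ops, p2, 1590, 2), (2810, 16, ops, p2, 7680, 9), (2810, 26, eng, p1, 1590, 2), (2810, 26, eng, p1, 7680, 9), (7650, 14, hr, k2, 2860, 2), (7650, 14, hr, k2, 810, 5), (7650, 16, x2, p1, 2860, 2), (7650, 16, x2, p1, 810, 5), (7650, 27, p3, p2, 2860, 2), (7650, 27, p3, p2, 810, 5), (7650, 38, p1, bio, 2860, 2), (7650, 38, p1, bio, 810, 5), (7870, 7, x1, fin, 3190, 9)}.
Filtering on mgr ≠ 16 leaves {(2810, 26, eng, p1, 1590, 2), (2810, 26, eng, p1, 7680, 9), (7650, 14, hr, k2, 2860, 2), (7650, 14, hr, k2, 810, 5), (7650, 27, p3, p2, 2860, 2), (7650, 27, p3, p2, 810, 5), (7650, 38, p1, bio, 2860, 2), (7650, 38, p1, bio, 810, 5), (7870, 7, x1, fin, 3190, 9)}.
Projecting to floor, dept: {(2, bio), (2, k2), (2, p1), (2, p2), (5, bio), (5, k2), (5, p2), (9, fin), (9, p1)}
Filtering on dept ≠ k2 leaves {(2, bio), (2, p1), (2, p2), (5, bio), (5, p2), (9, fin), (9, p1)}.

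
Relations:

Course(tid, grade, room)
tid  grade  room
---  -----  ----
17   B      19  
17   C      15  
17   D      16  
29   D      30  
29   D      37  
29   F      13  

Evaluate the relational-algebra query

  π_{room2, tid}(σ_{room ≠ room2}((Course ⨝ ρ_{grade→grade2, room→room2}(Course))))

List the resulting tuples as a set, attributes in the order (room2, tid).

{(13, 29), (15, 17), (16, 17), (19, 17), (30, 29), (37, 29)}

ρ[grade→grade2, room→room2]: schema becomes (tid, grade2, room2); tuples unchanged.
Course ⋈ ρ_{grade→grade2, room→room2}(Course) (natural join on tid): {(17, B, 19, B, 19), (17, B, 19, C, 15), (17, B, 19, D, 16), (17, C, 15, B, 19), (17, C, 15, C, 15), (17, C, 15, D, 16), (17, D, 16, B, 19), (17, D, 16, C, 15), (17, D, 16, D, 16), (29, D, 30, D, 30), (29, D, 30, D, 37), (29, D, 30, F, 13), (29, D, 37, D, 30), (29, D, 37, D, 37), (29, D, 37, F, 13), (29, F, 13, D, 30), (29, F, 13, D, 37), (29, F, 13, F, 13)}
Selection room ≠ room2: {(17, B, 19, C, 15), (17, B, 19, D, 16), (17, C, 15, B, 19), (17, C, 15, D, 16), (17, D, 16, B, 19), (17, D, 16, C, 15), (29, D, 30, D, 37), (29, D, 30, F, 13), (29, D, 37, D, 30), (29, D, 37, F, 13), (29, F, 13, D, 30), (29, F, 13, D, 37)}
π_{room2, tid} gives {(13, 29), (15, 17), (16, 17), (19, 17), (30, 29), (37, 29)} (6 duplicate(s) eliminated).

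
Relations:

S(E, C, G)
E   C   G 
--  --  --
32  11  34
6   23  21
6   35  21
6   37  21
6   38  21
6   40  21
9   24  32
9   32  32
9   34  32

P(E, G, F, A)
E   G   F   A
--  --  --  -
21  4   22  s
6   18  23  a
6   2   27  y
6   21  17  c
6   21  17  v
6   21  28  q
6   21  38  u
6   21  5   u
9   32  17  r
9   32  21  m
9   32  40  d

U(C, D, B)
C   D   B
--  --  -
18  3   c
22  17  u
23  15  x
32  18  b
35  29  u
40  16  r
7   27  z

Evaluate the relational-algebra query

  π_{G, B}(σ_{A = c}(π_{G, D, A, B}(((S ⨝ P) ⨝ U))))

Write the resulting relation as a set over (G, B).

{(21, r), (21, u), (21, x)}

S ⋈ P (natural join on E, G): {(6, 23, 21, 17, c), (6, 23, 21, 17, v), (6, 23, 21, 28, q), (6, 23, 21, 38, u), (6, 23, 21, 5, u), (6, 35, 21, 17, c), (6, 35, 21, 17, v), (6, 35, 21, 28, q), (6, 35, 21, 38, u), (6, 35, 21, 5, u), (6, 37, 21, 17, c), (6, 37, 21, 17, v), (6, 37, 21, 28, q), (6, 37, 21, 38, u), (6, 37, 21, 5, u), (6, 38, 21, 17, c), (6, 38, 21, 17, v), (6, 38, 21, 28, q), (6, 38, 21, 38, u), (6, 38, 21, 5, u), (6, 40, 21, 17, c), (6, 40, 21, 17, v), (6, 40, 21, 28, q), (6, 40, 21, 38, u), (6, 40, 21, 5, u), (9, 24, 32, 17, r), (9, 24, 32, 21, m), (9, 24, 32, 40, d), (9, 32, 32, 17, r), (9, 32, 32, 21, m), (9, 32, 32, 40, d), (9, 34, 32, 17, r), (9, 34, 32, 21, m), (9, 34, 32, 40, d)}
(S ⨝ P) ⋈ U (natural join on C): {(6, 23, 21, 17, c, 15, x), (6, 23, 21, 17, v, 15, x), (6, 23, 21, 28, q, 15, x), (6, 23, 21, 38, u, 15, x), (6, 23, 21, 5, u, 15, x), (6, 35, 21, 17, c, 29, u), (6, 35, 21, 17, v, 29, u), (6, 35, 21, 28, q, 29, u), (6, 35, 21, 38, u, 29, u), (6, 35, 21, 5, u, 29, u), (6, 40, 21, 17, c, 16, r), (6, 40, 21, 17, v, 16, r), (6, 40, 21, 28, q, 16, r), (6, 40, 21, 38, u, 16, r), (6, 40, 21, 5, u, 16, r), (9, 32, 32, 17, r, 18, b), (9, 32, 32, 21, m, 18, b), (9, 32, 32, 40, d, 18, b)}
π[G, D, A, B]: project onto (G, D, A, B) (3 duplicate(s) eliminated) → {(21, 15, c, x), (21, 15, q, x), (21, 15, u, x), (21, 15, v, x), (21, 16, c, r), (21, 16, q, r), (21, 16, u, r), (21, 16, v, r), (21, 29, c, u), (21, 29, q, u), (21, 29, u, u), (21, 29, v, u), (32, 18, d, b), (32, 18, m, b), (32, 18, r, b)}
Filtering on A = c leaves {(21, 15, c, x), (21, 16, c, r), (21, 29, c, u)}.
π[G, B]: project onto (G, B) → {(21, r), (21, u), (21, x)}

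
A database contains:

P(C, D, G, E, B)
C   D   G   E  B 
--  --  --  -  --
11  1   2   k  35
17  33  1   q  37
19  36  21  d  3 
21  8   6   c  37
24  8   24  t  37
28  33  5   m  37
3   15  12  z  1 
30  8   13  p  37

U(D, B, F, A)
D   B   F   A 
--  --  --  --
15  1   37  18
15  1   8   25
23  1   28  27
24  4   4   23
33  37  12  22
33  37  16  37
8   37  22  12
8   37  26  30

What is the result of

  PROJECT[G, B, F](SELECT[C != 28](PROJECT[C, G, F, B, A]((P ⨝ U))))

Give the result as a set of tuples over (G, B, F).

P ⋈ U (natural join on D, B): {(17, 33, 1, q, 37, 12, 22), (17, 33, 1, q, 37, 16, 37), (21, 8, 6, c, 37, 22, 12), (21, 8, 6, c, 37, 26, 30), (24, 8, 24, t, 37, 22, 12), (24, 8, 24, t, 37, 26, 30), (28, 33, 5, m, 37, 12, 22), (28, 33, 5, m, 37, 16, 37), (3, 15, 12, z, 1, 37, 18), (3, 15, 12, z, 1, 8, 25), (30, 8, 13, p, 37, 22, 12), (30, 8, 13, p, 37, 26, 30)}
π[C, G, F, B, A]: project onto (C, G, F, B, A) → {(17, 1, 12, 37, 22), (17, 1, 16, 37, 37), (21, 6, 22, 37, 12), (21, 6, 26, 37, 30), (24, 24, 22, 37, 12), (24, 24, 26, 37, 30), (28, 5, 12, 37, 22), (28, 5, 16, 37, 37), (3, 12, 37, 1, 18), (3, 12, 8, 1, 25), (30, 13, 22, 37, 12), (30, 13, 26, 37, 30)}
σ[C != 28]: keep tuples satisfying C != 28 → {(17, 1, 12, 37, 22), (17, 1, 16, 37, 37), (21, 6, 22, 37, 12), (21, 6, 26, 37, 30), (24, 24, 22, 37, 12), (24, 24, 26, 37, 30), (3, 12, 37, 1, 18), (3, 12, 8, 1, 25), (30, 13, 22, 37, 12), (30, 13, 26, 37, 30)}
π[G, B, F]: project onto (G, B, F) → {(1, 37, 12), (1, 37, 16), (12, 1, 37), (12, 1, 8), (13, 37, 22), (13, 37, 26), (24, 37, 22), (24, 37, 26), (6, 37, 22), (6, 37, 26)}

{(1, 37, 12), (1, 37, 16), (12, 1, 37), (12, 1, 8), (13, 37, 22), (13, 37, 26), (24, 37, 22), (24, 37, 26), (6, 37, 22), (6, 37, 26)}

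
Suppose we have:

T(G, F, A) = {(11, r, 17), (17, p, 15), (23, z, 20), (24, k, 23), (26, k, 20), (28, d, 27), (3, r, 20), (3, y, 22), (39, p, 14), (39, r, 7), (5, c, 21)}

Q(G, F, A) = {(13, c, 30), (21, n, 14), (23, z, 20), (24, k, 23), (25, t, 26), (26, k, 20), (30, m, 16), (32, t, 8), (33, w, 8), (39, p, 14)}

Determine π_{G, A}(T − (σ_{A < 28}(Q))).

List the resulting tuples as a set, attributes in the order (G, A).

σ[A < 28]: keep tuples satisfying A < 28 → {(21, n, 14), (23, z, 20), (24, k, 23), (25, t, 26), (26, k, 20), (30, m, 16), (32, t, 8), (33, w, 8), (39, p, 14)}
Set difference of the two operands is {(11, r, 17), (17, p, 15), (28, d, 27), (3, r, 20), (3, y, 22), (39, r, 7), (5, c, 21)}.
Keep only column(s) G, A: {(11, 17), (17, 15), (28, 27), (3, 20), (3, 22), (39, 7), (5, 21)}

{(11, 17), (17, 15), (28, 27), (3, 20), (3, 22), (39, 7), (5, 21)}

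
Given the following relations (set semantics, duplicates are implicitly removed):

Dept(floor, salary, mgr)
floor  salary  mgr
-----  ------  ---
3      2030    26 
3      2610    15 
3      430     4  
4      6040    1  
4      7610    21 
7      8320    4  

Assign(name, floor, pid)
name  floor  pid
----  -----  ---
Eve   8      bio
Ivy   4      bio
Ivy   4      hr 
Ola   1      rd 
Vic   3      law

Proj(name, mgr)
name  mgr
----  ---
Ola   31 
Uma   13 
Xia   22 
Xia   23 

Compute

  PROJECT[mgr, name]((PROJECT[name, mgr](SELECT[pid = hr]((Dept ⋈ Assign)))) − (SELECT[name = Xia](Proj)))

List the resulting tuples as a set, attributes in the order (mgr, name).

Joining Dept and Assign on floor yields {(3, 2030, 26, Vic, law), (3, 2610, 15, Vic, law), (3, 430, 4, Vic, law), (4, 6040, 1, Ivy, bio), (4, 6040, 1, Ivy, hr), (4, 7610, 21, Ivy, bio), (4, 7610, 21, Ivy, hr)}.
Filtering on pid = hr leaves {(4, 6040, 1, Ivy, hr), (4, 7610, 21, Ivy, hr)}.
Projecting to name, mgr: {(Ivy, 1), (Ivy, 21)}
Filtering on name = Xia leaves {(Xia, 22), (Xia, 23)}.
Set difference of the two operands is {(Ivy, 1), (Ivy, 21)}.
Projecting to mgr, name: {(1, Ivy), (21, Ivy)}

{(1, Ivy), (21, Ivy)}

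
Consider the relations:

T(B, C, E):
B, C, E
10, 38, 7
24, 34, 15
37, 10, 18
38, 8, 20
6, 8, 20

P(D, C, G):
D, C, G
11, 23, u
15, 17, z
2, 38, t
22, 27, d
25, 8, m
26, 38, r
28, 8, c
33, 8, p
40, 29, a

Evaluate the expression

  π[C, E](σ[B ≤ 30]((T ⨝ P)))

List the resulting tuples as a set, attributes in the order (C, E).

Joining T and P on C yields {(10, 38, 7, 2, t), (10, 38, 7, 26, r), (38, 8, 20, 25, m), (38, 8, 20, 28, c), (38, 8, 20, 33, p), (6, 8, 20, 25, m), (6, 8, 20, 28, c), (6, 8, 20, 33, p)}.
σ[B ≤ 30]: keep tuples satisfying B ≤ 30 → {(10, 38, 7, 2, t), (10, 38, 7, 26, r), (6, 8, 20, 25, m), (6, 8, 20, 28, c), (6, 8, 20, 33, p)}
π_{C, E} gives {(38, 7), (8, 20)} (3 duplicate(s) eliminated).

{(38, 7), (8, 20)}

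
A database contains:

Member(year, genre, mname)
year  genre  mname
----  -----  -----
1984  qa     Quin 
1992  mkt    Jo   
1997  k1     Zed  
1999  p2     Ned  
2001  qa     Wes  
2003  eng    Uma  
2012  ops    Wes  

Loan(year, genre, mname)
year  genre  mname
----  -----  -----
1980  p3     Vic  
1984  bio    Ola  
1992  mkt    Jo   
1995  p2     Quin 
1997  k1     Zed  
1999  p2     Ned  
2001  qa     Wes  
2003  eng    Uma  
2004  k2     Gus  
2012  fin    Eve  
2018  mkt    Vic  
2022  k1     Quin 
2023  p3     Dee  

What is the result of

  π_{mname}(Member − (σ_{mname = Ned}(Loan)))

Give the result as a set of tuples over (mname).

Apply σ_{mname = Ned}; surviving tuples: {(1999, p2, Ned)}
Taking the difference: {(1984, qa, Quin), (1992, mkt, Jo), (1997, k1, Zed), (2001, qa, Wes), (2003, eng, Uma), (2012, ops, Wes)}
π[mname]: project onto (mname) (1 duplicate(s) eliminated) → {Jo, Quin, Uma, Wes, Zed}

{Jo, Quin, Uma, Wes, Zed}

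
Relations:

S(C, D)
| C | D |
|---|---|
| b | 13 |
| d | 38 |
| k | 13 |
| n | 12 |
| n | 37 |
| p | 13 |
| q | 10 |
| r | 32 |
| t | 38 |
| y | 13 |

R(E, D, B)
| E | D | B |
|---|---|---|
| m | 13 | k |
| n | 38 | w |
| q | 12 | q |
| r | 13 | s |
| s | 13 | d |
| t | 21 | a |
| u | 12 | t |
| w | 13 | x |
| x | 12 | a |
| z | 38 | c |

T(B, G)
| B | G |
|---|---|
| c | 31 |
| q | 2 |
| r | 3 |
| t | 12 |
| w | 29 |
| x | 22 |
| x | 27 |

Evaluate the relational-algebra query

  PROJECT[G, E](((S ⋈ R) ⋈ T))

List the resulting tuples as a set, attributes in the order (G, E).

{(12, u), (2, q), (22, w), (27, w), (29, n), (31, z)}

Joining S and R on D yields {(b, 13, m, k), (b, 13, r, s), (b, 13, s, d), (b, 13, w, x), (d, 38, n, w), (d, 38, z, c), (k, 13, m, k), (k, 13, r, s), (k, 13, s, d), (k, 13, w, x), (n, 12, q, q), (n, 12, u, t), (n, 12, x, a), (p, 13, m, k), (p, 13, r, s), (p, 13, s, d), (p, 13, w, x), (t, 38, n, w), (t, 38, z, c), (y, 13, m, k), (y, 13, r, s), (y, 13, s, d), (y, 13, w, x)}.
Joining (S ⋈ R) and T on B yields {(b, 13, w, x, 22), (b, 13, w, x, 27), (d, 38, n, w, 29), (d, 38, z, c, 31), (k, 13, w, x, 22), (k, 13, w, x, 27), (n, 12, q, q, 2), (n, 12, u, t, 12), (p, 13, w, x, 22), (p, 13, w, x, 27), (t, 38, n, w, 29), (t, 38, z, c, 31), (y, 13, w, x, 22), (y, 13, w, x, 27)}.
Keep only column(s) G, E (8 duplicate(s) eliminated): {(12, u), (2, q), (22, w), (27, w), (29, n), (31, z)}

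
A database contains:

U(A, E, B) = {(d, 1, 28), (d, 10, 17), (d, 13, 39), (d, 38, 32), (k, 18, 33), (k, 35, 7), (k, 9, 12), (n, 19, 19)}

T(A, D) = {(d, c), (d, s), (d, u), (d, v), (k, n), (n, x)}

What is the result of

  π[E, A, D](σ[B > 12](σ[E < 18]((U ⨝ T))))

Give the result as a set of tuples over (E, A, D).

{(1, d, c), (1, d, s), (1, d, u), (1, d, v), (10, d, c), (10, d, s), (10, d, u), (10, d, v), (13, d, c), (13, d, s), (13, d, u), (13, d, v)}

U ⋈ T (natural join on A): {(d, 1, 28, c), (d, 1, 28, s), (d, 1, 28, u), (d, 1, 28, v), (d, 10, 17, c), (d, 10, 17, s), (d, 10, 17, u), (d, 10, 17, v), (d, 13, 39, c), (d, 13, 39, s), (d, 13, 39, u), (d, 13, 39, v), (d, 38, 32, c), (d, 38, 32, s), (d, 38, 32, u), (d, 38, 32, v), (k, 18, 33, n), (k, 35, 7, n), (k, 9, 12, n), (n, 19, 19, x)}
Apply σ_{E < 18}; surviving tuples: {(d, 1, 28, c), (d, 1, 28, s), (d, 1, 28, u), (d, 1, 28, v), (d, 10, 17, c), (d, 10, 17, s), (d, 10, 17, u), (d, 10, 17, v), (d, 13, 39, c), (d, 13, 39, s), (d, 13, 39, u), (d, 13, 39, v), (k, 9, 12, n)}
Apply σ_{B > 12}; surviving tuples: {(d, 1, 28, c), (d, 1, 28, s), (d, 1, 28, u), (d, 1, 28, v), (d, 10, 17, c), (d, 10, 17, s), (d, 10, 17, u), (d, 10, 17, v), (d, 13, 39, c), (d, 13, 39, s), (d, 13, 39, u), (d, 13, 39, v)}
π[E, A, D]: project onto (E, A, D) → {(1, d, c), (1, d, s), (1, d, u), (1, d, v), (10, d, c), (10, d, s), (10, d, u), (10, d, v), (13, d, c), (13, d, s), (13, d, u), (13, d, v)}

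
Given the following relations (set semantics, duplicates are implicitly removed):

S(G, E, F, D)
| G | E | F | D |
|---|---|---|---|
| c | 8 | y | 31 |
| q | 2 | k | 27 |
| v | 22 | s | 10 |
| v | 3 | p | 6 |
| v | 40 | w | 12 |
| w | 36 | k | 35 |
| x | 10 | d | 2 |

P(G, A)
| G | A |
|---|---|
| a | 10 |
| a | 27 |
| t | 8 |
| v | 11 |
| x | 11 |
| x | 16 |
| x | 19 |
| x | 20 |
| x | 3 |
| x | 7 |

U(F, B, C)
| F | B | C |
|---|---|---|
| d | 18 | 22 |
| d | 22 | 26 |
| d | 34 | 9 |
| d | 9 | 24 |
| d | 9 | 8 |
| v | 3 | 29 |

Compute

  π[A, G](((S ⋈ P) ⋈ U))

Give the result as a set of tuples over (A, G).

Joining S and P on G yields {(v, 22, s, 10, 11), (v, 3, p, 6, 11), (v, 40, w, 12, 11), (x, 10, d, 2, 11), (x, 10, d, 2, 16), (x, 10, d, 2, 19), (x, 10, d, 2, 20), (x, 10, d, 2, 3), (x, 10, d, 2, 7)}.
Joining (S ⋈ P) and U on F yields {(x, 10, d, 2, 11, 18, 22), (x, 10, d, 2, 11, 22, 26), (x, 10, d, 2, 11, 34, 9), (x, 10, d, 2, 11, 9, 24), (x, 10, d, 2, 11, 9, 8), (x, 10, d, 2, 16, 18, 22), (x, 10, d, 2, 16, 22, 26), (x, 10, d, 2, 16, 34, 9), (x, 10, d, 2, 16, 9, 24), (x, 10, d, 2, 16, 9, 8), (x, 10, d, 2, 19, 18, 22), (x, 10, d, 2, 19, 22, 26), (x, 10, d, 2, 19, 34, 9), (x, 10, d, 2, 19, 9, 24), (x, 10, d, 2, 19, 9, 8), (x, 10, d, 2, 20, 18, 22), (x, 10, d, 2, 20, 22, 26), (x, 10, d, 2, 20, 34, 9), (x, 10, d, 2, 20, 9, 24), (x, 10, d, 2, 20, 9, 8), (x, 10, d, 2, 3, 18, 22), (x, 10, d, 2, 3, 22, 26), (x, 10, d, 2, 3, 34, 9), (x, 10, d, 2, 3, 9, 24), (x, 10, d, 2, 3, 9, 8), (x, 10, d, 2, 7, 18, 22), (x, 10, d, 2, 7, 22, 26), (x, 10, d, 2, 7, 34, 9), (x, 10, d, 2, 7, 9, 24), (x, 10, d, 2, 7, 9, 8)}.
Keep only column(s) A, G (24 duplicate(s) eliminated): {(11, x), (16, x), (19, x), (20, x), (3, x), (7, x)}

{(11, x), (16, x), (19, x), (20, x), (3, x), (7, x)}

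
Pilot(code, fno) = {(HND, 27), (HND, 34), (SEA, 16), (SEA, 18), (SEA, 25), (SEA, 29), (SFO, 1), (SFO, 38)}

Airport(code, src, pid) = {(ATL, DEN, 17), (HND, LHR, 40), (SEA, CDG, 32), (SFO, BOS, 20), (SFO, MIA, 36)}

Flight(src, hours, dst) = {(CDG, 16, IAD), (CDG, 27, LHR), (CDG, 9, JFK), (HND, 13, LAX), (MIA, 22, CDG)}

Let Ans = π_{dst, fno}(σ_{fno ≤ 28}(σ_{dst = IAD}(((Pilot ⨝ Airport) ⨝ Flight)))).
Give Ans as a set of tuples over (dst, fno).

Joining Pilot and Airport on code yields {(HND, 27, LHR, 40), (HND, 34, LHR, 40), (SEA, 16, CDG, 32), (SEA, 18, CDG, 32), (SEA, 25, CDG, 32), (SEA, 29, CDG, 32), (SFO, 1, BOS, 20), (SFO, 1, MIA, 36), (SFO, 38, BOS, 20), (SFO, 38, MIA, 36)}.
Joining (Pilot ⨝ Airport) and Flight on src yields {(SEA, 16, CDG, 32, 16, IAD), (SEA, 16, CDG, 32, 27, LHR), (SEA, 16, CDG, 32, 9, JFK), (SEA, 18, CDG, 32, 16, IAD), (SEA, 18, CDG, 32, 27, LHR), (SEA, 18, CDG, 32, 9, JFK), (SEA, 25, CDG, 32, 16, IAD), (SEA, 25, CDG, 32, 27, LHR), (SEA, 25, CDG, 32, 9, JFK), (SEA, 29, CDG, 32, 16, IAD), (SEA, 29, CDG, 32, 27, LHR), (SEA, 29, CDG, 32, 9, JFK), (SFO, 1, MIA, 36, 22, CDG), (SFO, 38, MIA, 36, 22, CDG)}.
Filtering on dst = IAD leaves {(SEA, 16, CDG, 32, 16, IAD), (SEA, 18, CDG, 32, 16, IAD), (SEA, 25, CDG, 32, 16, IAD), (SEA, 29, CDG, 32, 16, IAD)}.
Filtering on fno ≤ 28 leaves {(SEA, 16, CDG, 32, 16, IAD), (SEA, 18, CDG, 32, 16, IAD), (SEA, 25, CDG, 32, 16, IAD)}.
Projecting to dst, fno: {(IAD, 16), (IAD, 18), (IAD, 25)}

{(IAD, 16), (IAD, 18), (IAD, 25)}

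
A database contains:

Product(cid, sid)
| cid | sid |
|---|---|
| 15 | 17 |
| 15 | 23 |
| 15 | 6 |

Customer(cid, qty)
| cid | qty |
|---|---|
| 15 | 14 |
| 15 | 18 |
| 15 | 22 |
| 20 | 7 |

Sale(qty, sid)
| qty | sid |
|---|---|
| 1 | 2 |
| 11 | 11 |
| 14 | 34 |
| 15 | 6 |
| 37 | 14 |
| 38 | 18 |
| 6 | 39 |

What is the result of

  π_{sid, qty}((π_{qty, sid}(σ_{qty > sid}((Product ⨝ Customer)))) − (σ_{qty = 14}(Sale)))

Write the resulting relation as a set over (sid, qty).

{(17, 18), (17, 22), (6, 14), (6, 18), (6, 22)}

Joining Product and Customer on cid yields {(15, 17, 14), (15, 17, 18), (15, 17, 22), (15, 23, 14), (15, 23, 18), (15, 23, 22), (15, 6, 14), (15, 6, 18), (15, 6, 22)}.
σ[qty > sid]: keep tuples satisfying qty > sid → {(15, 17, 18), (15, 17, 22), (15, 6, 14), (15, 6, 18), (15, 6, 22)}
Keep only column(s) qty, sid: {(14, 6), (18, 17), (18, 6), (22, 17), (22, 6)}
σ[qty = 14]: keep tuples satisfying qty = 14 → {(14, 34)}
Set difference of the two operands is {(14, 6), (18, 17), (18, 6), (22, 17), (22, 6)}.
Keep only column(s) sid, qty: {(17, 18), (17, 22), (6, 14), (6, 18), (6, 22)}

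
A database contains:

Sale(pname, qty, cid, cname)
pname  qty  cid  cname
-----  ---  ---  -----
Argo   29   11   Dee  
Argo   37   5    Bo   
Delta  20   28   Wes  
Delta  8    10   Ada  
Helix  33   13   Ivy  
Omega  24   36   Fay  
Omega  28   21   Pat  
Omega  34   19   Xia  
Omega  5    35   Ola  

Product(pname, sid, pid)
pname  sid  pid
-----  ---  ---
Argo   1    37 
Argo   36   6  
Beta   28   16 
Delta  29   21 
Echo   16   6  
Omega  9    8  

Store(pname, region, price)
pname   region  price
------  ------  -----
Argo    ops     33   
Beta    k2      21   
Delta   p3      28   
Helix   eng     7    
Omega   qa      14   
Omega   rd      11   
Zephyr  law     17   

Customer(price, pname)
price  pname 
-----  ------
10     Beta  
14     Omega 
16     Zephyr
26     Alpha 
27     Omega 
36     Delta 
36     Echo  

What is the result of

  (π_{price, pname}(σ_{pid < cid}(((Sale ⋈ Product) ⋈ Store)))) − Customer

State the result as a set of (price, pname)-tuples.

Natural join on pname: {(Argo, 29, 11, Dee, 1, 37), (Argo, 29, 11, Dee, 36, 6), (Argo, 37, 5, Bo, 1, 37), (Argo, 37, 5, Bo, 36, 6), (Delta, 20, 28, Wes, 29, 21), (Delta, 8, 10, Ada, 29, 21), (Omega, 24, 36, Fay, 9, 8), (Omega, 28, 21, Pat, 9, 8), (Omega, 34, 19, Xia, 9, 8), (Omega, 5, 35, Ola, 9, 8)}
Natural join on pname: {(Argo, 29, 11, Dee, 1, 37, ops, 33), (Argo, 29, 11, Dee, 36, 6, ops, 33), (Argo, 37, 5, Bo, 1, 37, ops, 33), (Argo, 37, 5, Bo, 36, 6, ops, 33), (Delta, 20, 28, Wes, 29, 21, p3, 28), (Delta, 8, 10, Ada, 29, 21, p3, 28), (Omega, 24, 36, Fay, 9, 8, qa, 14), (Omega, 24, 36, Fay, 9, 8, rd, 11), (Omega, 28, 21, Pat, 9, 8, qa, 14), (Omega, 28, 21, Pat, 9, 8, rd, 11), (Omega, 34, 19, Xia, 9, 8, qa, 14), (Omega, 34, 19, Xia, 9, 8, rd, 11), (Omega, 5, 35, Ola, 9, 8, qa, 14), (Omega, 5, 35, Ola, 9, 8, rd, 11)}
σ[pid < cid]: keep tuples satisfying pid < cid → {(Argo, 29, 11, Dee, 36, 6, ops, 33), (Delta, 20, 28, Wes, 29, 21, p3, 28), (Omega, 24, 36, Fay, 9, 8, qa, 14), (Omega, 24, 36, Fay, 9, 8, rd, 11), (Omega, 28, 21, Pat, 9, 8, qa, 14), (Omega, 28, 21, Pat, 9, 8, rd, 11), (Omega, 34, 19, Xia, 9, 8, qa, 14), (Omega, 34, 19, Xia, 9, 8, rd, 11), (Omega, 5, 35, Ola, 9, 8, qa, 14), (Omega, 5, 35, Ola, 9, 8, rd, 11)}
Projecting to price, pname (6 duplicate(s) eliminated): {(11, Omega), (14, Omega), (28, Delta), (33, Argo)}
Difference: {(11, Omega), (14, Omega), (28, Delta), (33, Argo)} with {(10, Beta), (14, Omega), (16, Zephyr), (26, Alpha), (27, Omega), (36, Delta), (36, Echo)} → {(11, Omega), (28, Delta), (33, Argo)}

{(11, Omega), (28, Delta), (33, Argo)}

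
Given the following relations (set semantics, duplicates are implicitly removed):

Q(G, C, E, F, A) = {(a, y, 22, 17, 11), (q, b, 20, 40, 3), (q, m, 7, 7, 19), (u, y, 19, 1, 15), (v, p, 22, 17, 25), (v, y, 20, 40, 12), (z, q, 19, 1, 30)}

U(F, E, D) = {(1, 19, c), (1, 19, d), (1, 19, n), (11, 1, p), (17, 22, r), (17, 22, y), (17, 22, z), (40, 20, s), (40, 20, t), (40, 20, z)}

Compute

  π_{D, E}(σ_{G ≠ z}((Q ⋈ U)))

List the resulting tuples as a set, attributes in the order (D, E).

Natural join on E, F: {(a, y, 22, 17, 11, r), (a, y, 22, 17, 11, y), (a, y, 22, 17, 11, z), (q, b, 20, 40, 3, s), (q, b, 20, 40, 3, t), (q, b, 20, 40, 3, z), (u, y, 19, 1, 15, c), (u, y, 19, 1, 15, d), (u, y, 19, 1, 15, n), (v, p, 22, 17, 25, r), (v, p, 22, 17, 25, y), (v, p, 22, 17, 25, z), (v, y, 20, 40, 12, s), (v, y, 20, 40, 12, t), (v, y, 20, 40, 12, z), (z, q, 19, 1, 30, c), (z, q, 19, 1, 30, d), (z, q, 19, 1, 30, n)}
σ[G ≠ z]: keep tuples satisfying G ≠ z → {(a, y, 22, 17, 11, r), (a, y, 22, 17, 11, y), (a, y, 22, 17, 11, z), (q, b, 20, 40, 3, s), (q, b, 20, 40, 3, t), (q, b, 20, 40, 3, z), (u, y, 19, 1, 15, c), (u, y, 19, 1, 15, d), (u, y, 19, 1, 15, n), (v, p, 22, 17, 25, r), (v, p, 22, 17, 25, y), (v, p, 22, 17, 25, z), (v, y, 20, 40, 12, s), (v, y, 20, 40, 12, t), (v, y, 20, 40, 12, z)}
Projecting to D, E (6 duplicate(s) eliminated): {(c, 19), (d, 19), (n, 19), (r, 22), (s, 20), (t, 20), (y, 22), (z, 20), (z, 22)}

{(c, 19), (d, 19), (n, 19), (r, 22), (s, 20), (t, 20), (y, 22), (z, 20), (z, 22)}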